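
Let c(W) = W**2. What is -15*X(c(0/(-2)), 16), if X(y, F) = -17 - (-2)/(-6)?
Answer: 260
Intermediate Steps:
X(y, F) = -52/3 (X(y, F) = -17 - (-2)*(-1)/6 = -17 - 1*1/3 = -17 - 1/3 = -52/3)
-15*X(c(0/(-2)), 16) = -15*(-52/3) = 260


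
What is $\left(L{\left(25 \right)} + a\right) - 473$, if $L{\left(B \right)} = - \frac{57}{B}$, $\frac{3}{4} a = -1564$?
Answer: $- \frac{192046}{75} \approx -2560.6$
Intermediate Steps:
$a = - \frac{6256}{3}$ ($a = \frac{4}{3} \left(-1564\right) = - \frac{6256}{3} \approx -2085.3$)
$\left(L{\left(25 \right)} + a\right) - 473 = \left(- \frac{57}{25} - \frac{6256}{3}\right) - 473 = - \frac{156571}{75} - 473 = - \frac{192046}{75}$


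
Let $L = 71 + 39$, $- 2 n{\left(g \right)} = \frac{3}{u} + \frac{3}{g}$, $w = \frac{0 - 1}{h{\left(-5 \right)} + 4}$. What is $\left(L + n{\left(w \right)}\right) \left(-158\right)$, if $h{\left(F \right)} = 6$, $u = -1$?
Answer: $-19987$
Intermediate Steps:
$w = - \frac{1}{10}$ ($w = \frac{0 - 1}{6 + 4} = - \frac{1}{10} \approx -0.1$)
$n{\left(g \right)} = \frac{3}{2} - \frac{3}{2 g}$ ($n{\left(g \right)} = - \frac{\frac{3}{-1} + \frac{3}{g}}{2} = - \frac{3 \left(-1\right) + \frac{3}{g}}{2} = - \frac{-3 + \frac{3}{g}}{2} = \frac{3}{2} - \frac{3}{2 g}$)
$L = 110$
$\left(L + n{\left(w \right)}\right) \left(-158\right) = \left(110 + \frac{3 \left(-1 - \frac{1}{10}\right)}{2 \left(- \frac{1}{10}\right)}\right) \left(-158\right) = \left(110 + \frac{3}{2} \left(-10\right) \left(- \frac{11}{10}\right)\right) \left(-158\right) = \left(110 + \frac{33}{2}\right) \left(-158\right) = \frac{253}{2} \left(-158\right) = -19987$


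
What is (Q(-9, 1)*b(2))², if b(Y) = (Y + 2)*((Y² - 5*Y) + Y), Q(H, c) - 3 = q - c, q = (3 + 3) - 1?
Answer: 12544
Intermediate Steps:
q = 5 (q = 6 - 1 = 5)
Q(H, c) = 8 - c (Q(H, c) = 3 + (5 - c) = 8 - c)
b(Y) = (2 + Y)*(Y² - 4*Y)
(Q(-9, 1)*b(2))² = ((8 - 1*1)*(2*(-8 + 2² - 2*2)))² = ((8 - 1)*(2*(-8 + 4 - 4)))² = (7*(2*(-8)))² = (7*(-16))² = (-112)² = 12544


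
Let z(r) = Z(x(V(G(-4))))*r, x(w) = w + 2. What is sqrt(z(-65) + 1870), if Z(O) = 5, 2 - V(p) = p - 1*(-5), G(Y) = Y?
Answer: sqrt(1545) ≈ 39.306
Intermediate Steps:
V(p) = -3 - p (V(p) = 2 - (p - 1*(-5)) = 2 - (p + 5) = 2 - (5 + p) = 2 + (-5 - p) = -3 - p)
x(w) = 2 + w
z(r) = 5*r
sqrt(z(-65) + 1870) = sqrt(5*(-65) + 1870) = sqrt(-325 + 1870) = sqrt(1545)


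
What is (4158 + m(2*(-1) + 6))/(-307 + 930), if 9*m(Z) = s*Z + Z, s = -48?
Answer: 37234/5607 ≈ 6.6406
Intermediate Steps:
m(Z) = -47*Z/9 (m(Z) = (-48*Z + Z)/9 = (-47*Z)/9 = -47*Z/9)
(4158 + m(2*(-1) + 6))/(-307 + 930) = (4158 - 47*(2*(-1) + 6)/9)/(-307 + 930) = (4158 - 47*(-2 + 6)/9)/623 = (4158 - 47/9*4)*(1/623) = (4158 - 188/9)*(1/623) = (37234/9)*(1/623) = 37234/5607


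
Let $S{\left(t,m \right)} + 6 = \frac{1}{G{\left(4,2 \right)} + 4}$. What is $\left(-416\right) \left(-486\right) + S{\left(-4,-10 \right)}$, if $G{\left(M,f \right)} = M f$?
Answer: $\frac{2426041}{12} \approx 2.0217 \cdot 10^{5}$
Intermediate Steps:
$S{\left(t,m \right)} = - \frac{71}{12}$ ($S{\left(t,m \right)} = -6 + \frac{1}{4 \cdot 2 + 4} = -6 + \frac{1}{8 + 4} = -6 + \frac{1}{12} = - \frac{71}{12}$)
$\left(-416\right) \left(-486\right) + S{\left(-4,-10 \right)} = \left(-416\right) \left(-486\right) - \frac{71}{12} = 202176 - \frac{71}{12} = \frac{2426041}{12}$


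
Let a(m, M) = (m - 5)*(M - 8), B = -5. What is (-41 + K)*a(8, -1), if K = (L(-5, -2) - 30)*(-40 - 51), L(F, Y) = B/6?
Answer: -149301/2 ≈ -74651.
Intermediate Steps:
L(F, Y) = -⅚ (L(F, Y) = -5/6 = -5*⅙ = -⅚)
K = 16835/6 (K = (-⅚ - 30)*(-40 - 51) = -185/6*(-91) = 16835/6 ≈ 2805.8)
a(m, M) = (-8 + M)*(-5 + m) (a(m, M) = (-5 + m)*(-8 + M) = (-8 + M)*(-5 + m))
(-41 + K)*a(8, -1) = (-41 + 16835/6)*(40 - 8*8 - 5*(-1) - 1*8) = 16589*(40 - 64 + 5 - 8)/6 = (16589/6)*(-27) = -149301/2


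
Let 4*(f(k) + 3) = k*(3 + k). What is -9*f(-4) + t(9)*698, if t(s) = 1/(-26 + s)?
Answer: -392/17 ≈ -23.059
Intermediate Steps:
f(k) = -3 + k*(3 + k)/4 (f(k) = -3 + (k*(3 + k))/4 = -3 + k*(3 + k)/4)
-9*f(-4) + t(9)*698 = -9*(-3 + (¼)*(-4)² + (¾)*(-4)) + 698/(-26 + 9) = -9*(-3 + (¼)*16 - 3) + 698/(-17) = -9*(-3 + 4 - 3) - 1/17*698 = -9*(-2) - 698/17 = 18 - 698/17 = -392/17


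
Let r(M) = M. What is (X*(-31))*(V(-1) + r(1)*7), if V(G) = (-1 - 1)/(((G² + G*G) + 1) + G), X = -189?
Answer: 35154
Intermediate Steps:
V(G) = -2/(1 + G + 2*G²) (V(G) = -2/(((G² + G²) + 1) + G) = -2/((2*G² + 1) + G) = -2/((1 + 2*G²) + G) = -2/(1 + G + 2*G²))
(X*(-31))*(V(-1) + r(1)*7) = (-189*(-31))*(-2/(1 - 1 + 2*(-1)²) + 1*7) = 5859*(-2/(1 - 1 + 2*1) + 7) = 5859*(-2/(1 - 1 + 2) + 7) = 5859*(-2/2 + 7) = 5859*(-2*½ + 7) = 5859*(-1 + 7) = 5859*6 = 35154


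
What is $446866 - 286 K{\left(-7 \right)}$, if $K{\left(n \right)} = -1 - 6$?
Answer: $448868$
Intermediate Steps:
$K{\left(n \right)} = -7$ ($K{\left(n \right)} = -1 - 6 = -7$)
$446866 - 286 K{\left(-7 \right)} = 446866 - -2002 = 446866 + 2002 = 448868$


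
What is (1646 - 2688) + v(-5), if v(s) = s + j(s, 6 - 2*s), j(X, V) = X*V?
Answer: -1127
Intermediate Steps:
j(X, V) = V*X
v(s) = s + s*(6 - 2*s) (v(s) = s + (6 - 2*s)*s = s + s*(6 - 2*s))
(1646 - 2688) + v(-5) = (1646 - 2688) - 5*(7 - 2*(-5)) = -1042 - 5*(7 + 10) = -1042 - 5*17 = -1042 - 85 = -1127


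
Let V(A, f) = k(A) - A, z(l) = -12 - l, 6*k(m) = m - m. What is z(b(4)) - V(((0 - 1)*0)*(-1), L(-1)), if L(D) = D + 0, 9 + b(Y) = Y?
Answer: -7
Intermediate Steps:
b(Y) = -9 + Y
L(D) = D
k(m) = 0 (k(m) = (m - m)/6 = (⅙)*0 = 0)
V(A, f) = -A (V(A, f) = 0 - A = -A)
z(b(4)) - V(((0 - 1)*0)*(-1), L(-1)) = (-12 - (-9 + 4)) - (-1)*((0 - 1)*0)*(-1) = (-12 - 1*(-5)) - (-1)*-1*0*(-1) = (-12 + 5) - (-1)*0*(-1) = -7 - (-1)*0 = -7 - 1*0 = -7 + 0 = -7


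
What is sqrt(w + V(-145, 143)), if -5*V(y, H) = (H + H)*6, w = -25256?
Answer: 2*I*sqrt(159995)/5 ≈ 160.0*I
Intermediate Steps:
V(y, H) = -12*H/5 (V(y, H) = -(H + H)*6/5 = -2*H*6/5 = -12*H/5)
sqrt(w + V(-145, 143)) = sqrt(-25256 - 12/5*143) = sqrt(-25256 - 1716/5) = sqrt(-127996/5) = 2*I*sqrt(159995)/5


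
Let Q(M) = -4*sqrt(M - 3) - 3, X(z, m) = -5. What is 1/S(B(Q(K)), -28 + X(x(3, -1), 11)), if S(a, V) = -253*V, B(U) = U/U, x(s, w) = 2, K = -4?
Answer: 1/8349 ≈ 0.00011977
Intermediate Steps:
Q(M) = -3 - 4*sqrt(-3 + M) (Q(M) = -4*sqrt(-3 + M) - 3 = -3 - 4*sqrt(-3 + M))
B(U) = 1
1/S(B(Q(K)), -28 + X(x(3, -1), 11)) = 1/(-253*(-28 - 5)) = 1/(-253*(-33)) = 1/8349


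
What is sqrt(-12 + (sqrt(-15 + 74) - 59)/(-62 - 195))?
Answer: sqrt(-777425 - 257*sqrt(59))/257 ≈ 3.4352*I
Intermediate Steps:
sqrt(-12 + (sqrt(-15 + 74) - 59)/(-62 - 195)) = sqrt(-12 + (sqrt(59) - 59)/(-257)) = sqrt(-12 + (-59 + sqrt(59))*(-1/257)) = sqrt(-12 + (59/257 - sqrt(59)/257)) = sqrt(-3025/257 - sqrt(59)/257)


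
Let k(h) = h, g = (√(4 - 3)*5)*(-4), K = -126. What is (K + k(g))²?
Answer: 21316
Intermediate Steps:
g = -20 (g = (√1*5)*(-4) = (1*5)*(-4) = 5*(-4) = -20)
(K + k(g))² = (-126 - 20)² = (-146)² = 21316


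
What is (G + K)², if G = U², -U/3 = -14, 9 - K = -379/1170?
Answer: 4304749394521/1368900 ≈ 3.1447e+6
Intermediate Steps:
K = 10909/1170 (K = 9 - (-379)/1170 = 9 - 1*(-379/1170) = 9 + 379/1170 = 10909/1170 ≈ 9.3239)
U = 42 (U = -3*(-14) = 42)
G = 1764 (G = 42² = 1764)
(G + K)² = (1764 + 10909/1170)² = (2074789/1170)² = 4304749394521/1368900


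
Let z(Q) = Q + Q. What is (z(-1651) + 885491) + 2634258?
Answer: 3516447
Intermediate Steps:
z(Q) = 2*Q
(z(-1651) + 885491) + 2634258 = (2*(-1651) + 885491) + 2634258 = (-3302 + 885491) + 2634258 = 882189 + 2634258 = 3516447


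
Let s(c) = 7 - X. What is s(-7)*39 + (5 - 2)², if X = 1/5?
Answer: 1371/5 ≈ 274.20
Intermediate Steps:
X = ⅕ ≈ 0.20000
s(c) = 34/5 (s(c) = 7 - 1*⅕ = 7 - ⅕ = 34/5)
s(-7)*39 + (5 - 2)² = (34/5)*39 + (5 - 2)² = 1326/5 + 3² = 1326/5 + 9 = 1371/5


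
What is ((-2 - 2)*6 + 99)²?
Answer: 5625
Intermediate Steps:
((-2 - 2)*6 + 99)² = (-4*6 + 99)² = (-24 + 99)² = 75² = 5625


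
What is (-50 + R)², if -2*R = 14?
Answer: 3249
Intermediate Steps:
R = -7 (R = -½*14 = -7)
(-50 + R)² = (-50 - 7)² = (-57)² = 3249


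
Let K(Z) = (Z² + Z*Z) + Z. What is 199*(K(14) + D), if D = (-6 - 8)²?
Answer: 119798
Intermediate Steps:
D = 196 (D = (-14)² = 196)
K(Z) = Z + 2*Z² (K(Z) = (Z² + Z²) + Z = 2*Z² + Z = Z + 2*Z²)
199*(K(14) + D) = 199*(14*(1 + 2*14) + 196) = 199*(14*(1 + 28) + 196) = 199*(14*29 + 196) = 199*(406 + 196) = 199*602 = 119798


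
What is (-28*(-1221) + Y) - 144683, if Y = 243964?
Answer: 133469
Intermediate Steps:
(-28*(-1221) + Y) - 144683 = (-28*(-1221) + 243964) - 144683 = (34188 + 243964) - 144683 = 278152 - 144683 = 133469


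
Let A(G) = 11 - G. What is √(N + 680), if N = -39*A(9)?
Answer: √602 ≈ 24.536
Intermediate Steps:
N = -78 (N = -39*(11 - 1*9) = -39*(11 - 9) = -39*2 = -78)
√(N + 680) = √(-78 + 680) = √602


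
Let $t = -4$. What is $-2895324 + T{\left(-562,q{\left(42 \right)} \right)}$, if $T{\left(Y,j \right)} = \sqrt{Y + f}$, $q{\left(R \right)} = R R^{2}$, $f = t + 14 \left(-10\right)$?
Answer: $-2895324 + i \sqrt{706} \approx -2.8953 \cdot 10^{6} + 26.571 i$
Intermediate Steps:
$f = -144$ ($f = -4 + 14 \left(-10\right) = -4 - 140 = -144$)
$q{\left(R \right)} = R^{3}$
$T{\left(Y,j \right)} = \sqrt{-144 + Y}$ ($T{\left(Y,j \right)} = \sqrt{Y - 144} = \sqrt{-144 + Y}$)
$-2895324 + T{\left(-562,q{\left(42 \right)} \right)} = -2895324 + \sqrt{-144 - 562} = -2895324 + \sqrt{-706} = -2895324 + i \sqrt{706}$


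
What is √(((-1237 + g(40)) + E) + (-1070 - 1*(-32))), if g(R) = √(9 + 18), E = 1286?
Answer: √(-989 + 3*√3) ≈ 31.366*I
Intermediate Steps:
g(R) = 3*√3 (g(R) = √27 = 3*√3)
√(((-1237 + g(40)) + E) + (-1070 - 1*(-32))) = √(((-1237 + 3*√3) + 1286) + (-1070 - 1*(-32))) = √((49 + 3*√3) + (-1070 + 32)) = √((49 + 3*√3) - 1038) = √(-989 + 3*√3)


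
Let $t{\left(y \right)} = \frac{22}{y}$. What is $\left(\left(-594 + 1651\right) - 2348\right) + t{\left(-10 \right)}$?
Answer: $- \frac{6466}{5} \approx -1293.2$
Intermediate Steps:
$\left(\left(-594 + 1651\right) - 2348\right) + t{\left(-10 \right)} = \left(\left(-594 + 1651\right) - 2348\right) + \frac{22}{-10} = \left(1057 - 2348\right) + 22 \left(- \frac{1}{10}\right) = -1291 - \frac{11}{5} = - \frac{6466}{5}$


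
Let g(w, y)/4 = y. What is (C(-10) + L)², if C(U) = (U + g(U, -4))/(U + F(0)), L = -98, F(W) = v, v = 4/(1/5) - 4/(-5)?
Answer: 7349521/729 ≈ 10082.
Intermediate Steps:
g(w, y) = 4*y
v = 104/5 (v = 4/(⅕) - 4*(-⅕) = 4*5 + ⅘ = 20 + ⅘ = 104/5 ≈ 20.800)
F(W) = 104/5
C(U) = (-16 + U)/(104/5 + U) (C(U) = (U + 4*(-4))/(U + 104/5) = (U - 16)/(104/5 + U) = (-16 + U)/(104/5 + U))
(C(-10) + L)² = (5*(-16 - 10)/(104 + 5*(-10)) - 98)² = (5*(-26)/(104 - 50) - 98)² = (5*(-26)/54 - 98)² = (5*(1/54)*(-26) - 98)² = (-65/27 - 98)² = (-2711/27)² = 7349521/729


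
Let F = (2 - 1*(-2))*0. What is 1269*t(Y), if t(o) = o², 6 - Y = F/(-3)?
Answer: 45684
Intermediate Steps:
F = 0 (F = (2 + 2)*0 = 4*0 = 0)
Y = 6 (Y = 6 - 0/(-3) = 6 - 0*(-1)/3 = 6 - 1*0 = 6 + 0 = 6)
1269*t(Y) = 1269*6² = 1269*36 = 45684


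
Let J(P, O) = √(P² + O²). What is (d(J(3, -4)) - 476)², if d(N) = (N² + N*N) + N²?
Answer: 160801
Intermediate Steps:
J(P, O) = √(O² + P²)
d(N) = 3*N² (d(N) = (N² + N²) + N² = 2*N² + N² = 3*N²)
(d(J(3, -4)) - 476)² = (3*(√((-4)² + 3²))² - 476)² = (3*(√(16 + 9))² - 476)² = (3*(√25)² - 476)² = (3*5² - 476)² = (3*25 - 476)² = (75 - 476)² = (-401)² = 160801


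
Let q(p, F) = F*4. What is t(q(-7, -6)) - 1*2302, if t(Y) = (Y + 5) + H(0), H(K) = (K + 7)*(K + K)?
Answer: -2321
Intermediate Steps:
H(K) = 2*K*(7 + K) (H(K) = (7 + K)*(2*K) = 2*K*(7 + K))
q(p, F) = 4*F
t(Y) = 5 + Y (t(Y) = (Y + 5) + 2*0*(7 + 0) = (5 + Y) + 2*0*7 = (5 + Y) + 0 = 5 + Y)
t(q(-7, -6)) - 1*2302 = (5 + 4*(-6)) - 1*2302 = (5 - 24) - 2302 = -19 - 2302 = -2321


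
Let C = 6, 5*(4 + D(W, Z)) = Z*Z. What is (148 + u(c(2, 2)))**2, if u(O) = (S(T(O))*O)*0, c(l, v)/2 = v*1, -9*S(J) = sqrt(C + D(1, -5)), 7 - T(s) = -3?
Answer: 21904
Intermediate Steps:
T(s) = 10 (T(s) = 7 - 1*(-3) = 7 + 3 = 10)
D(W, Z) = -4 + Z**2/5 (D(W, Z) = -4 + (Z*Z)/5 = -4 + Z**2/5)
S(J) = -sqrt(7)/9 (S(J) = -sqrt(6 + (-4 + (1/5)*(-5)**2))/9 = -sqrt(6 + (-4 + (1/5)*25))/9 = -sqrt(6 + (-4 + 5))/9 = -sqrt(6 + 1)/9 = -sqrt(7)/9)
c(l, v) = 2*v (c(l, v) = 2*(v*1) = 2*v)
u(O) = 0 (u(O) = ((-sqrt(7)/9)*O)*0 = -O*sqrt(7)/9*0 = 0)
(148 + u(c(2, 2)))**2 = (148 + 0)**2 = 148**2 = 21904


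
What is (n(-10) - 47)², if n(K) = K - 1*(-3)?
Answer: 2916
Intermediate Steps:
n(K) = 3 + K (n(K) = K + 3 = 3 + K)
(n(-10) - 47)² = ((3 - 10) - 47)² = (-7 - 47)² = (-54)² = 2916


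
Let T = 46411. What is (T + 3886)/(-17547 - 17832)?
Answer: -50297/35379 ≈ -1.4217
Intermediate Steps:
(T + 3886)/(-17547 - 17832) = (46411 + 3886)/(-17547 - 17832) = 50297/(-35379) = 50297*(-1/35379) = -50297/35379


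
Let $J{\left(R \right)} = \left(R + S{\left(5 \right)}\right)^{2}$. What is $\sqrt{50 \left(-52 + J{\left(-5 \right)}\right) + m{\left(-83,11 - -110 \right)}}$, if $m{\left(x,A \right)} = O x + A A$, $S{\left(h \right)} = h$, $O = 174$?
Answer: $49 i \approx 49.0 i$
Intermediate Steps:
$J{\left(R \right)} = \left(5 + R\right)^{2}$ ($J{\left(R \right)} = \left(R + 5\right)^{2} = \left(5 + R\right)^{2}$)
$m{\left(x,A \right)} = A^{2} + 174 x$ ($m{\left(x,A \right)} = 174 x + A A = 174 x + A^{2} = A^{2} + 174 x$)
$\sqrt{50 \left(-52 + J{\left(-5 \right)}\right) + m{\left(-83,11 - -110 \right)}} = \sqrt{50 \left(-52 + \left(5 - 5\right)^{2}\right) + \left(\left(11 - -110\right)^{2} + 174 \left(-83\right)\right)} = \sqrt{50 \left(-52 + 0^{2}\right) - \left(14442 - \left(11 + 110\right)^{2}\right)} = \sqrt{50 \left(-52 + 0\right) - \left(14442 - 121^{2}\right)} = \sqrt{50 \left(-52\right) + \left(14641 - 14442\right)} = \sqrt{-2600 + 199} = \sqrt{-2401} = 49 i$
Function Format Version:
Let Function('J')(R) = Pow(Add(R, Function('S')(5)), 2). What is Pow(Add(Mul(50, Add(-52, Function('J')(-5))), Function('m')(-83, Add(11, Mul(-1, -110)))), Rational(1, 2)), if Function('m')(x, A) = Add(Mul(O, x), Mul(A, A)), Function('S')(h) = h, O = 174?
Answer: Mul(49, I) ≈ Mul(49.000, I)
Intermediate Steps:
Function('J')(R) = Pow(Add(5, R), 2) (Function('J')(R) = Pow(Add(R, 5), 2) = Pow(Add(5, R), 2))
Function('m')(x, A) = Add(Pow(A, 2), Mul(174, x)) (Function('m')(x, A) = Add(Mul(174, x), Mul(A, A)) = Add(Mul(174, x), Pow(A, 2)) = Add(Pow(A, 2), Mul(174, x)))
Pow(Add(Mul(50, Add(-52, Function('J')(-5))), Function('m')(-83, Add(11, Mul(-1, -110)))), Rational(1, 2)) = Pow(Add(Mul(50, Add(-52, Pow(Add(5, -5), 2))), Add(Pow(Add(11, Mul(-1, -110)), 2), Mul(174, -83))), Rational(1, 2)) = Pow(Add(Mul(50, Add(-52, Pow(0, 2))), Add(Pow(Add(11, 110), 2), -14442)), Rational(1, 2)) = Pow(Add(Mul(50, Add(-52, 0)), Add(Pow(121, 2), -14442)), Rational(1, 2)) = Pow(Add(Mul(50, -52), Add(14641, -14442)), Rational(1, 2)) = Pow(Add(-2600, 199), Rational(1, 2)) = Pow(-2401, Rational(1, 2)) = Mul(49, I)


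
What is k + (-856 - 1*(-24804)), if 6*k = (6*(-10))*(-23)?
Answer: 24178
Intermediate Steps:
k = 230 (k = ((6*(-10))*(-23))/6 = (-60*(-23))/6 = (⅙)*1380 = 230)
k + (-856 - 1*(-24804)) = 230 + (-856 - 1*(-24804)) = 230 + (-856 + 24804) = 230 + 23948 = 24178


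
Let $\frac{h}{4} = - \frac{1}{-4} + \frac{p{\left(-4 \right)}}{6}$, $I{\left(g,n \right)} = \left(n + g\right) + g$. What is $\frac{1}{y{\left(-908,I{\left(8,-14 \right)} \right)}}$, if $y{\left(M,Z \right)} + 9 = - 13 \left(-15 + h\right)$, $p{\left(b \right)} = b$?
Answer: $\frac{3}{623} \approx 0.0048154$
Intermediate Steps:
$I{\left(g,n \right)} = n + 2 g$ ($I{\left(g,n \right)} = \left(g + n\right) + g = n + 2 g$)
$h = - \frac{5}{3}$ ($h = 4 \left(- \frac{1}{-4} - \frac{4}{6}\right) = 4 \left(\left(-1\right) \left(- \frac{1}{4}\right) - \frac{2}{3}\right) = 4 \left(\frac{1}{4} - \frac{2}{3}\right) = 4 \left(- \frac{5}{12}\right) = - \frac{5}{3} \approx -1.6667$)
$y{\left(M,Z \right)} = \frac{623}{3}$ ($y{\left(M,Z \right)} = -9 - 13 \left(-15 - \frac{5}{3}\right) = -9 - - \frac{650}{3} = -9 + \frac{650}{3} = \frac{623}{3}$)
$\frac{1}{y{\left(-908,I{\left(8,-14 \right)} \right)}} = \frac{1}{\frac{623}{3}} = \frac{3}{623}$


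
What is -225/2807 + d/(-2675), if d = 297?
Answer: -1435554/7508725 ≈ -0.19118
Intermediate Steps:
-225/2807 + d/(-2675) = -225/2807 + 297/(-2675) = -225*1/2807 + 297*(-1/2675) = -225/2807 - 297/2675 = -1435554/7508725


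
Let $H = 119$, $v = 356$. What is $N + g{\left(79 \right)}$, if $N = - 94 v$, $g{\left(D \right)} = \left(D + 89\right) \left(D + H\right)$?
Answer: $-200$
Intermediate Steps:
$g{\left(D \right)} = \left(89 + D\right) \left(119 + D\right)$ ($g{\left(D \right)} = \left(D + 89\right) \left(D + 119\right) = \left(89 + D\right) \left(119 + D\right)$)
$N = -33464$ ($N = \left(-94\right) 356 = -33464$)
$N + g{\left(79 \right)} = -33464 + \left(10591 + 79^{2} + 208 \cdot 79\right) = -33464 + \left(10591 + 6241 + 16432\right) = -33464 + 33264 = -200$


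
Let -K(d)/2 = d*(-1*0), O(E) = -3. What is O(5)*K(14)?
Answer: 0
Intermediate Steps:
K(d) = 0 (K(d) = -2*d*(-1*0) = -2*d*0 = -2*0 = 0)
O(5)*K(14) = -3*0 = 0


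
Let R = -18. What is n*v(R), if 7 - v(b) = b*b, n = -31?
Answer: 9827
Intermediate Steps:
v(b) = 7 - b**2 (v(b) = 7 - b*b = 7 - b**2)
n*v(R) = -31*(7 - 1*(-18)**2) = -31*(7 - 1*324) = -31*(7 - 324) = -31*(-317) = 9827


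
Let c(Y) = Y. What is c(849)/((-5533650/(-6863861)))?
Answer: 1942472663/1844550 ≈ 1053.1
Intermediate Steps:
c(849)/((-5533650/(-6863861))) = 849/((-5533650/(-6863861))) = 849/((-5533650*(-1/6863861))) = 849/(5533650/6863861) = 849*(6863861/5533650) = 1942472663/1844550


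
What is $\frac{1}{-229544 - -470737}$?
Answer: $\frac{1}{241193} \approx 4.1461 \cdot 10^{-6}$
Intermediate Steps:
$\frac{1}{-229544 - -470737} = \frac{1}{-229544 + 470737} = \frac{1}{241193}$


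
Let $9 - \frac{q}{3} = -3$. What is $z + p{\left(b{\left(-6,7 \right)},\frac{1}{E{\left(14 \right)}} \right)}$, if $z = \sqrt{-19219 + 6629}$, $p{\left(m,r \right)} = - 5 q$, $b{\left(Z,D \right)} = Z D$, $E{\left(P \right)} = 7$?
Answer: $-180 + i \sqrt{12590} \approx -180.0 + 112.21 i$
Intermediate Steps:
$b{\left(Z,D \right)} = D Z$
$q = 36$ ($q = 27 - -9 = 27 + 9 = 36$)
$p{\left(m,r \right)} = -180$ ($p{\left(m,r \right)} = \left(-5\right) 36 = -180$)
$z = i \sqrt{12590}$ ($z = \sqrt{-12590} = i \sqrt{12590} \approx 112.21 i$)
$z + p{\left(b{\left(-6,7 \right)},\frac{1}{E{\left(14 \right)}} \right)} = i \sqrt{12590} - 180 = -180 + i \sqrt{12590}$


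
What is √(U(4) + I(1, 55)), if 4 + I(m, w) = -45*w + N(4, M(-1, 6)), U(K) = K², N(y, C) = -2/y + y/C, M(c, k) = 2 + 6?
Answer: I*√2463 ≈ 49.629*I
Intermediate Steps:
M(c, k) = 8
I(m, w) = -4 - 45*w (I(m, w) = -4 + (-45*w + (-2/4 + 4/8)) = -4 + (-45*w + (-2*¼ + 4*(⅛))) = -4 + (-45*w + (-½ + ½)) = -4 + (-45*w + 0) = -4 - 45*w)
√(U(4) + I(1, 55)) = √(4² + (-4 - 45*55)) = √(16 + (-4 - 2475)) = √(16 - 2479) = √(-2463) = I*√2463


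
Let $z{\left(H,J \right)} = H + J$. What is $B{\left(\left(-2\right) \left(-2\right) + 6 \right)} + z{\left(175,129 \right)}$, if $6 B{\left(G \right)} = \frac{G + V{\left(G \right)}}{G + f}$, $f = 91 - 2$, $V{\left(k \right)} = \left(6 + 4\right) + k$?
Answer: $\frac{30101}{99} \approx 304.05$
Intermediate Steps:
$V{\left(k \right)} = 10 + k$
$f = 89$ ($f = 91 - 2 = 89$)
$B{\left(G \right)} = \frac{10 + 2 G}{6 \left(89 + G\right)}$ ($B{\left(G \right)} = \frac{\left(G + \left(10 + G\right)\right) \frac{1}{G + 89}}{6} = \frac{\left(10 + 2 G\right) \frac{1}{89 + G}}{6} = \frac{\frac{1}{89 + G} \left(10 + 2 G\right)}{6} = \frac{10 + 2 G}{6 \left(89 + G\right)}$)
$B{\left(\left(-2\right) \left(-2\right) + 6 \right)} + z{\left(175,129 \right)} = \frac{5 + \left(\left(-2\right) \left(-2\right) + 6\right)}{3 \left(89 + \left(\left(-2\right) \left(-2\right) + 6\right)\right)} + \left(175 + 129\right) = \frac{5 + \left(4 + 6\right)}{3 \left(89 + \left(4 + 6\right)\right)} + 304 = \frac{5 + 10}{3 \left(89 + 10\right)} + 304 = \frac{1}{3} \cdot \frac{1}{99} \cdot 15 + 304 = \frac{5}{99} + 304 = \frac{30101}{99}$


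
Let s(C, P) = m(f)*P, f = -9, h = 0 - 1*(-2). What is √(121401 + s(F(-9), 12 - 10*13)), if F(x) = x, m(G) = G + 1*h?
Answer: √122227 ≈ 349.61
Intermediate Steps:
h = 2 (h = 0 + 2 = 2)
m(G) = 2 + G (m(G) = G + 1*2 = G + 2 = 2 + G)
s(C, P) = -7*P (s(C, P) = (2 - 9)*P = -7*P)
√(121401 + s(F(-9), 12 - 10*13)) = √(121401 - 7*(12 - 10*13)) = √(121401 - 7*(12 - 130)) = √(121401 - 7*(-118)) = √(121401 + 826) = √122227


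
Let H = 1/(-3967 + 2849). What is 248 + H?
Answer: 277263/1118 ≈ 248.00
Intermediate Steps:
H = -1/1118 (H = 1/(-1118) = -1/1118 ≈ -0.00089445)
248 + H = 248 - 1/1118 = 277263/1118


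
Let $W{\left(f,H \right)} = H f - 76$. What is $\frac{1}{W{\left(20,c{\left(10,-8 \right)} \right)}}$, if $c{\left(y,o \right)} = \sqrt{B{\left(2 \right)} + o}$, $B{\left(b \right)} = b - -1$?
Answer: $- \frac{19}{1944} - \frac{5 i \sqrt{5}}{1944} \approx -0.0097737 - 0.0057512 i$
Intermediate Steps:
$B{\left(b \right)} = 1 + b$ ($B{\left(b \right)} = b + 1 = 1 + b$)
$c{\left(y,o \right)} = \sqrt{3 + o}$ ($c{\left(y,o \right)} = \sqrt{\left(1 + 2\right) + o} = \sqrt{3 + o}$)
$W{\left(f,H \right)} = -76 + H f$
$\frac{1}{W{\left(20,c{\left(10,-8 \right)} \right)}} = \frac{1}{-76 + \sqrt{3 - 8} \cdot 20} = \frac{1}{-76 + \sqrt{-5} \cdot 20} = \frac{1}{-76 + i \sqrt{5} \cdot 20} = \frac{1}{-76 + 20 i \sqrt{5}}$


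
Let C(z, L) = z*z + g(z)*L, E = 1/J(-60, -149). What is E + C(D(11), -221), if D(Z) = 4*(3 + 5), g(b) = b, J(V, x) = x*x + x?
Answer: -133370495/22052 ≈ -6048.0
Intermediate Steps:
J(V, x) = x + x² (J(V, x) = x² + x = x + x²)
D(Z) = 32 (D(Z) = 4*8 = 32)
E = 1/22052 (E = 1/(-149*(1 - 149)) = 1/(-149*(-148)) = 1/22052 ≈ 4.5347e-5)
C(z, L) = z² + L*z (C(z, L) = z*z + z*L = z² + L*z)
E + C(D(11), -221) = 1/22052 + 32*(-221 + 32) = 1/22052 + 32*(-189) = 1/22052 - 6048 = -133370495/22052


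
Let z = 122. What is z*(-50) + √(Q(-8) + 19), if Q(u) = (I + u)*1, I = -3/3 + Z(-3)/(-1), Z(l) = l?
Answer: -6100 + √13 ≈ -6096.4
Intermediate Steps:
I = 2 (I = -3/3 - 3/(-1) = -3*⅓ - 3*(-1) = -1 + 3 = 2)
Q(u) = 2 + u (Q(u) = (2 + u)*1 = 2 + u)
z*(-50) + √(Q(-8) + 19) = 122*(-50) + √((2 - 8) + 19) = -6100 + √(-6 + 19) = -6100 + √13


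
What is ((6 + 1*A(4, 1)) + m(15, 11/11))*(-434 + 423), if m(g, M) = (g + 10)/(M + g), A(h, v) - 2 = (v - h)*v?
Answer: -1155/16 ≈ -72.188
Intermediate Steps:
A(h, v) = 2 + v*(v - h) (A(h, v) = 2 + (v - h)*v = 2 + v*(v - h))
m(g, M) = (10 + g)/(M + g)
((6 + 1*A(4, 1)) + m(15, 11/11))*(-434 + 423) = ((6 + 1*(2 + 1**2 - 1*4*1)) + (10 + 15)/(11/11 + 15))*(-434 + 423) = ((6 + 1*(2 + 1 - 4)) + 25/(11*(1/11) + 15))*(-11) = ((6 + 1*(-1)) + 25/(1 + 15))*(-11) = ((6 - 1) + 25/16)*(-11) = (5 + (1/16)*25)*(-11) = (5 + 25/16)*(-11) = (105/16)*(-11) = -1155/16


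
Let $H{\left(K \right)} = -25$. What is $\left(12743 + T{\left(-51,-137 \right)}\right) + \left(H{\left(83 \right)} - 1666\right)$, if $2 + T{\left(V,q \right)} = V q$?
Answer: $18037$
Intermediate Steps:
$T{\left(V,q \right)} = -2 + V q$
$\left(12743 + T{\left(-51,-137 \right)}\right) + \left(H{\left(83 \right)} - 1666\right) = \left(12743 - -6985\right) - 1691 = \left(12743 + \left(-2 + 6987\right)\right) - 1691 = \left(12743 + 6985\right) - 1691 = 19728 - 1691 = 18037$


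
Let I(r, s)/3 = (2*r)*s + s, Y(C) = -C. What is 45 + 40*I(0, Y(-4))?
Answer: 525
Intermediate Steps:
I(r, s) = 3*s + 6*r*s (I(r, s) = 3*((2*r)*s + s) = 3*(2*r*s + s) = 3*(s + 2*r*s) = 3*s + 6*r*s)
45 + 40*I(0, Y(-4)) = 45 + 40*(3*(-1*(-4))*(1 + 2*0)) = 45 + 40*(3*4*(1 + 0)) = 45 + 40*(3*4*1) = 45 + 40*12 = 45 + 480 = 525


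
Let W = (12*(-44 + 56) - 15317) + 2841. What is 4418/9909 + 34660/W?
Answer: -72240791/30549447 ≈ -2.3647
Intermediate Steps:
W = -12332 (W = (12*12 - 15317) + 2841 = (144 - 15317) + 2841 = -15173 + 2841 = -12332)
4418/9909 + 34660/W = 4418/9909 + 34660/(-12332) = 4418*(1/9909) + 34660*(-1/12332) = 4418/9909 - 8665/3083 = -72240791/30549447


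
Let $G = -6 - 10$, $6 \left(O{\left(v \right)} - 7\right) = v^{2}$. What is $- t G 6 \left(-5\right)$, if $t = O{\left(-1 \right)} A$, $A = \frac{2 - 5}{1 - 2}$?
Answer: $-10320$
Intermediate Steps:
$O{\left(v \right)} = 7 + \frac{v^{2}}{6}$
$A = 3$ ($A = - \frac{3}{-1} = \left(-3\right) \left(-1\right) = 3$)
$G = -16$
$t = \frac{43}{2}$ ($t = \left(7 + \frac{\left(-1\right)^{2}}{6}\right) 3 = \left(7 + \frac{1}{6} \cdot 1\right) 3 = \left(7 + \frac{1}{6}\right) 3 = \frac{43}{6} \cdot 3 = \frac{43}{2} \approx 21.5$)
$- t G 6 \left(-5\right) = - \frac{43}{2} \left(-16\right) 6 \left(-5\right) = - \left(-344\right) \left(-30\right) = \left(-1\right) 10320 = -10320$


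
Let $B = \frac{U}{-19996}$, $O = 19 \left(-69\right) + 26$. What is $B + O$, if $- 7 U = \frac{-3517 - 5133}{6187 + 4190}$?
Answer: $- \frac{933224472095}{726244722} \approx -1285.0$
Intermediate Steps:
$U = \frac{8650}{72639}$ ($U = - \frac{\left(-3517 - 5133\right) \frac{1}{6187 + 4190}}{7} = - \frac{\left(-8650\right) \frac{1}{10377}}{7} = \left(- \frac{1}{7}\right) \left(- \frac{8650}{10377}\right) = \frac{8650}{72639} \approx 0.11908$)
$O = -1285$ ($O = -1311 + 26 = -1285$)
$B = - \frac{4325}{726244722}$ ($B = \frac{8650}{72639 \left(-19996\right)} = \frac{8650}{72639} \left(- \frac{1}{19996}\right) = - \frac{4325}{726244722} \approx -5.9553 \cdot 10^{-6}$)
$B + O = - \frac{4325}{726244722} - 1285 = - \frac{933224472095}{726244722}$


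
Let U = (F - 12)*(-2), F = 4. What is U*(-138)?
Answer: -2208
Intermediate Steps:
U = 16 (U = (4 - 12)*(-2) = -8*(-2) = 16)
U*(-138) = 16*(-138) = -2208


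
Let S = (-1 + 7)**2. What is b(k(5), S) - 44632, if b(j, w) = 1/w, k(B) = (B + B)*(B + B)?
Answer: -1606751/36 ≈ -44632.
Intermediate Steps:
k(B) = 4*B**2 (k(B) = (2*B)*(2*B) = 4*B**2)
S = 36 (S = 6**2 = 36)
b(k(5), S) - 44632 = 1/36 - 44632 = -1606751/36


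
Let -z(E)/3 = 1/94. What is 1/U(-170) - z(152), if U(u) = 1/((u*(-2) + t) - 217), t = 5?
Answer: 12035/94 ≈ 128.03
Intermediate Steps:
U(u) = 1/(-212 - 2*u) (U(u) = 1/((u*(-2) + 5) - 217) = 1/((-2*u + 5) - 217) = 1/((5 - 2*u) - 217) = 1/(-212 - 2*u))
z(E) = -3/94
1/U(-170) - z(152) = 1/(-1/(212 + 2*(-170))) - 1*(-3/94) = 1/(-1/(212 - 340)) + 3/94 = 1/(-1/(-128)) + 3/94 = 1/(-1*(-1/128)) + 3/94 = 1/(1/128) + 3/94 = 128 + 3/94 = 12035/94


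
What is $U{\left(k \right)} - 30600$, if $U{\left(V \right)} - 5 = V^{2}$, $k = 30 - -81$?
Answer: $-18274$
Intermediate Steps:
$k = 111$ ($k = 30 + 81 = 111$)
$U{\left(V \right)} = 5 + V^{2}$
$U{\left(k \right)} - 30600 = \left(5 + 111^{2}\right) - 30600 = \left(5 + 12321\right) - 30600 = 12326 - 30600 = -18274$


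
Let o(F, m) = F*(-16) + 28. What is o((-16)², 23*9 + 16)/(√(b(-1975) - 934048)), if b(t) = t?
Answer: 4068*I*√936023/936023 ≈ 4.2047*I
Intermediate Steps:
o(F, m) = 28 - 16*F (o(F, m) = -16*F + 28 = 28 - 16*F)
o((-16)², 23*9 + 16)/(√(b(-1975) - 934048)) = (28 - 16*(-16)²)/(√(-1975 - 934048)) = (28 - 16*256)/(√(-936023)) = (28 - 4096)/((I*√936023)) = -(-4068)*I*√936023/936023 = 4068*I*√936023/936023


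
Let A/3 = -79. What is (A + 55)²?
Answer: 33124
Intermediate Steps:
A = -237 (A = 3*(-79) = -237)
(A + 55)² = (-237 + 55)² = (-182)² = 33124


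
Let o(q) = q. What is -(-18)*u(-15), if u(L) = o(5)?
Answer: 90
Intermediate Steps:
u(L) = 5
-(-18)*u(-15) = -(-18)*5 = -1*(-90) = 90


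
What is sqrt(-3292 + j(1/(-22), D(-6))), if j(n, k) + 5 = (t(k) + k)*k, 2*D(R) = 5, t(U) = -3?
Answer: I*sqrt(13193)/2 ≈ 57.43*I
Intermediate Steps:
D(R) = 5/2 (D(R) = (1/2)*5 = 5/2)
j(n, k) = -5 + k*(-3 + k) (j(n, k) = -5 + (-3 + k)*k = -5 + k*(-3 + k))
sqrt(-3292 + j(1/(-22), D(-6))) = sqrt(-3292 + (-5 + (5/2)**2 - 3*5/2)) = sqrt(-3292 + (-5 + 25/4 - 15/2)) = sqrt(-3292 - 25/4) = sqrt(-13193/4) = I*sqrt(13193)/2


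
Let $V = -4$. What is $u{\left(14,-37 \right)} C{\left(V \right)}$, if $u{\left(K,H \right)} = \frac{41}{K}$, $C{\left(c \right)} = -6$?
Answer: $- \frac{123}{7} \approx -17.571$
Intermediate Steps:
$u{\left(14,-37 \right)} C{\left(V \right)} = \frac{41}{14} \left(-6\right) = - \frac{123}{7}$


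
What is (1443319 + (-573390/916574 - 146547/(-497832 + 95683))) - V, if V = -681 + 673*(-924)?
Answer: 380735770521338510/184299658763 ≈ 2.0659e+6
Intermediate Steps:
V = -622533 (V = -681 - 621852 = -622533)
(1443319 + (-573390/916574 - 146547/(-497832 + 95683))) - V = (1443319 + (-573390/916574 - 146547/(-497832 + 95683))) - 1*(-622533) = (1443319 + (-573390*1/916574 - 146547/(-402149))) + 622533 = (1443319 + (-286695/458287 - 146547*(-1/402149))) + 622533 = (1443319 + (-286695/458287 + 146547/402149)) + 622533 = (1443319 - 48133522566/184299658763) + 622533 = 266003151052631831/184299658763 + 622533 = 380735770521338510/184299658763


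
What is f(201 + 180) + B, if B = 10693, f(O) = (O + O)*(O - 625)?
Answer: -175235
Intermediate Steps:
f(O) = 2*O*(-625 + O) (f(O) = (2*O)*(-625 + O) = 2*O*(-625 + O))
f(201 + 180) + B = 2*(201 + 180)*(-625 + (201 + 180)) + 10693 = 2*381*(-625 + 381) + 10693 = 2*381*(-244) + 10693 = -185928 + 10693 = -175235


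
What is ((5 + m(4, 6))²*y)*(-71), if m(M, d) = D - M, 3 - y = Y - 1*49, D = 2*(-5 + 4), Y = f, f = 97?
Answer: 3195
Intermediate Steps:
Y = 97
D = -2 (D = 2*(-1) = -2)
y = -45 (y = 3 - (97 - 1*49) = 3 - (97 - 49) = 3 - 1*48 = 3 - 48 = -45)
m(M, d) = -2 - M
((5 + m(4, 6))²*y)*(-71) = ((5 + (-2 - 1*4))²*(-45))*(-71) = ((5 + (-2 - 4))²*(-45))*(-71) = ((5 - 6)²*(-45))*(-71) = ((-1)²*(-45))*(-71) = (1*(-45))*(-71) = -45*(-71) = 3195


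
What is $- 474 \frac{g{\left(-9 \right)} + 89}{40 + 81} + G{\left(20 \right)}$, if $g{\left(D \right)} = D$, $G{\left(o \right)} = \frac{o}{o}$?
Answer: $- \frac{37799}{121} \approx -312.39$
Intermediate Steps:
$G{\left(o \right)} = 1$
$- 474 \frac{g{\left(-9 \right)} + 89}{40 + 81} + G{\left(20 \right)} = - 474 \frac{-9 + 89}{40 + 81} + 1 = - 474 \cdot \frac{80}{121} + 1 = - 474 \cdot 80 \cdot \frac{1}{121} + 1 = \left(-474\right) \frac{80}{121} + 1 = - \frac{37920}{121} + 1 = - \frac{37799}{121}$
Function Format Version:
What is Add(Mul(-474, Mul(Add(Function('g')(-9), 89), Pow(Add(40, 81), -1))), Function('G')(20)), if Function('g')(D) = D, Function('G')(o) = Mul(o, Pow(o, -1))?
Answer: Rational(-37799, 121) ≈ -312.39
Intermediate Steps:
Function('G')(o) = 1
Add(Mul(-474, Mul(Add(Function('g')(-9), 89), Pow(Add(40, 81), -1))), Function('G')(20)) = Add(Mul(-474, Mul(Add(-9, 89), Pow(Add(40, 81), -1))), 1) = Add(Mul(-474, Mul(80, Pow(121, -1))), 1) = Add(Mul(-474, Mul(80, Rational(1, 121))), 1) = Add(Mul(-474, Rational(80, 121)), 1) = Add(Rational(-37920, 121), 1) = Rational(-37799, 121)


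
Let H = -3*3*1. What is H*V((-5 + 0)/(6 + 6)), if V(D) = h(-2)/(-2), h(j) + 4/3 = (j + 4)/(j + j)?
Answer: -33/4 ≈ -8.2500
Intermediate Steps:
h(j) = -4/3 + (4 + j)/(2*j) (h(j) = -4/3 + (j + 4)/(j + j) = -4/3 + (4 + j)/((2*j)) = -4/3 + (4 + j)*(1/(2*j)) = -4/3 + (4 + j)/(2*j))
V(D) = 11/12 (V(D) = (-⅚ + 2/(-2))/(-2) = (-⅚ + 2*(-½))*(-½) = (-⅚ - 1)*(-½) = -11/6*(-½) = 11/12)
H = -9 (H = -9*1 = -9)
H*V((-5 + 0)/(6 + 6)) = -9*11/12 = -33/4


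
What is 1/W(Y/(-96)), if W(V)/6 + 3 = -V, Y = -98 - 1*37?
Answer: -16/423 ≈ -0.037825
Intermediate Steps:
Y = -135 (Y = -98 - 37 = -135)
W(V) = -18 - 6*V (W(V) = -18 + 6*(-V) = -18 - 6*V)
1/W(Y/(-96)) = 1/(-18 - (-810)/(-96)) = 1/(-18 - (-810)*(-1)/96) = 1/(-18 - 6*45/32) = 1/(-18 - 135/16) = 1/(-423/16) = -16/423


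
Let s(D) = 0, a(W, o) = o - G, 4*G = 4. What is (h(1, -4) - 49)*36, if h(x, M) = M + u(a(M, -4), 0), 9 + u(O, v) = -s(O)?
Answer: -2232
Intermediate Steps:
G = 1 (G = (¼)*4 = 1)
a(W, o) = -1 + o (a(W, o) = o - 1*1 = o - 1 = -1 + o)
u(O, v) = -9 (u(O, v) = -9 - 1*0 = -9 + 0 = -9)
h(x, M) = -9 + M (h(x, M) = M - 9 = -9 + M)
(h(1, -4) - 49)*36 = ((-9 - 4) - 49)*36 = (-13 - 49)*36 = -62*36 = -2232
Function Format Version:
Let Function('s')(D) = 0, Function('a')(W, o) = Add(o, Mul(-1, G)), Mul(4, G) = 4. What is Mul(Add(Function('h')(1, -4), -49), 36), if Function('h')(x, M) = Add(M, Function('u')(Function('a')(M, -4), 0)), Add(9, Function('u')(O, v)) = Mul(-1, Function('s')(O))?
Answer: -2232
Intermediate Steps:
G = 1 (G = Mul(Rational(1, 4), 4) = 1)
Function('a')(W, o) = Add(-1, o) (Function('a')(W, o) = Add(o, Mul(-1, 1)) = Add(o, -1) = Add(-1, o))
Function('u')(O, v) = -9 (Function('u')(O, v) = Add(-9, Mul(-1, 0)) = Add(-9, 0) = -9)
Function('h')(x, M) = Add(-9, M) (Function('h')(x, M) = Add(M, -9) = Add(-9, M))
Mul(Add(Function('h')(1, -4), -49), 36) = Mul(Add(Add(-9, -4), -49), 36) = Mul(Add(-13, -49), 36) = Mul(-62, 36) = -2232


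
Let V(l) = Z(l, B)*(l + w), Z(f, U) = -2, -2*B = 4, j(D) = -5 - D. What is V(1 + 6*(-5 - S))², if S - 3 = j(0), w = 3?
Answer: 784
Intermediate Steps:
B = -2 (B = -½*4 = -2)
S = -2 (S = 3 + (-5 - 1*0) = 3 + (-5 + 0) = 3 - 5 = -2)
V(l) = -6 - 2*l (V(l) = -2*(l + 3) = -2*(3 + l) = -6 - 2*l)
V(1 + 6*(-5 - S))² = (-6 - 2*(1 + 6*(-5 - 1*(-2))))² = (-6 - 2*(1 + 6*(-5 + 2)))² = (-6 - 2*(1 + 6*(-3)))² = (-6 - 2*(1 - 18))² = (-6 - 2*(-17))² = (-6 + 34)² = 28² = 784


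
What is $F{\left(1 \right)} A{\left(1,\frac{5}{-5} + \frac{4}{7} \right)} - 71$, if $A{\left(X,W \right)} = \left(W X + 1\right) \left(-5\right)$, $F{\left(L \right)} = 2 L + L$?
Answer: $- \frac{557}{7} \approx -79.571$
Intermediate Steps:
$F{\left(L \right)} = 3 L$
$A{\left(X,W \right)} = -5 - 5 W X$ ($A{\left(X,W \right)} = \left(1 + W X\right) \left(-5\right) = -5 - 5 W X$)
$F{\left(1 \right)} A{\left(1,\frac{5}{-5} + \frac{4}{7} \right)} - 71 = 3 \cdot 1 \left(-5 - 5 \left(\frac{5}{-5} + \frac{4}{7}\right) 1\right) - 71 = 3 \left(-5 - 5 \left(5 \left(- \frac{1}{5}\right) + 4 \cdot \frac{1}{7}\right) 1\right) - 71 = 3 \left(-5 - 5 \left(-1 + \frac{4}{7}\right) 1\right) - 71 = 3 \left(-5 - \left(- \frac{15}{7}\right) 1\right) - 71 = 3 \left(-5 + \frac{15}{7}\right) - 71 = 3 \left(- \frac{20}{7}\right) - 71 = - \frac{60}{7} - 71 = - \frac{557}{7}$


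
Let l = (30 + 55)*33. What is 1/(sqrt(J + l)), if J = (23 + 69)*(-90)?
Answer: -I*sqrt(219)/1095 ≈ -0.013515*I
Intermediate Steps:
J = -8280 (J = 92*(-90) = -8280)
l = 2805 (l = 85*33 = 2805)
1/(sqrt(J + l)) = 1/(sqrt(-8280 + 2805)) = 1/(sqrt(-5475)) = 1/(5*I*sqrt(219)) = -I*sqrt(219)/1095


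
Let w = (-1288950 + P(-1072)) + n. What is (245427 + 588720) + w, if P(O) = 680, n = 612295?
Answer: 158172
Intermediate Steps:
w = -675975 (w = (-1288950 + 680) + 612295 = -1288270 + 612295 = -675975)
(245427 + 588720) + w = (245427 + 588720) - 675975 = 834147 - 675975 = 158172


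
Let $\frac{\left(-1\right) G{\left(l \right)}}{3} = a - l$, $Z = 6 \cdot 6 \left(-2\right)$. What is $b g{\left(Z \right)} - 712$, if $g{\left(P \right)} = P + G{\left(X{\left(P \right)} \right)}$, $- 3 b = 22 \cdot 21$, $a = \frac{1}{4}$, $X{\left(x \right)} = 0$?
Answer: $\frac{20983}{2} \approx 10492.0$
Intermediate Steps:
$a = \frac{1}{4} \approx 0.25$
$b = -154$ ($b = - \frac{22 \cdot 21}{3} = \left(- \frac{1}{3}\right) 462 = -154$)
$Z = -72$ ($Z = 36 \left(-2\right) = -72$)
$G{\left(l \right)} = - \frac{3}{4} + 3 l$ ($G{\left(l \right)} = - 3 \left(\frac{1}{4} - l\right) = - \frac{3}{4} + 3 l$)
$g{\left(P \right)} = - \frac{3}{4} + P$ ($g{\left(P \right)} = P + \left(- \frac{3}{4} + 3 \cdot 0\right) = P + \left(- \frac{3}{4} + 0\right) = P - \frac{3}{4} = - \frac{3}{4} + P$)
$b g{\left(Z \right)} - 712 = - 154 \left(- \frac{3}{4} - 72\right) - 712 = \left(-154\right) \left(- \frac{291}{4}\right) - 712 = \frac{22407}{2} - 712 = \frac{20983}{2}$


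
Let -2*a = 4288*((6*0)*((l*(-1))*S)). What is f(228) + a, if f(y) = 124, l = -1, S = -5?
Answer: 124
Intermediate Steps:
a = 0 (a = -2144*(6*0)*(-1*(-1)*(-5)) = -2144*0*(1*(-5)) = -2144*0*(-5) = -2144*0 = -½*0 = 0)
f(228) + a = 124 + 0 = 124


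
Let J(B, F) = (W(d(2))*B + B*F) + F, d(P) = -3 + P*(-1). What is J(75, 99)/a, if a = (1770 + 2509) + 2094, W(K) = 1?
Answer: 7599/6373 ≈ 1.1924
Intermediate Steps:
d(P) = -3 - P
J(B, F) = B + F + B*F (J(B, F) = (1*B + B*F) + F = (B + B*F) + F = B + F + B*F)
a = 6373 (a = 4279 + 2094 = 6373)
J(75, 99)/a = (75 + 99 + 75*99)/6373 = (75 + 99 + 7425)*(1/6373) = 7599*(1/6373) = 7599/6373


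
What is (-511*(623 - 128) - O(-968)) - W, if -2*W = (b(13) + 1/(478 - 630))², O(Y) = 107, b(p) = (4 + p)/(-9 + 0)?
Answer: -947128448447/3742848 ≈ -2.5305e+5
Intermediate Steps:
b(p) = -4/9 - p/9 (b(p) = (4 + p)/(-9) = (4 + p)*(-⅑) = -4/9 - p/9)
W = -6723649/3742848 (W = -((-4/9 - ⅑*13) + 1/(478 - 630))²/2 = -((-4/9 - 13/9) + 1/(-152))²/2 = -(-17/9 - 1/152)²/2 = -(-2593/1368)²/2 = -½*6723649/1871424 = -6723649/3742848 ≈ -1.7964)
(-511*(623 - 128) - O(-968)) - W = (-511*(623 - 128) - 1*107) - 1*(-6723649/3742848) = (-511*495 - 107) + 6723649/3742848 = (-252945 - 107) + 6723649/3742848 = -253052 + 6723649/3742848 = -947128448447/3742848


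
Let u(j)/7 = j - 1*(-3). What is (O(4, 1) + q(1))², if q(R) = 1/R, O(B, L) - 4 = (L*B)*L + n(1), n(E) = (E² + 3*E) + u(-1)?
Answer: 729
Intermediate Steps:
u(j) = 21 + 7*j (u(j) = 7*(j - 1*(-3)) = 7*(j + 3) = 7*(3 + j) = 21 + 7*j)
n(E) = 14 + E² + 3*E (n(E) = (E² + 3*E) + (21 + 7*(-1)) = (E² + 3*E) + (21 - 7) = (E² + 3*E) + 14 = 14 + E² + 3*E)
O(B, L) = 22 + B*L² (O(B, L) = 4 + ((L*B)*L + (14 + 1² + 3*1)) = 4 + ((B*L)*L + (14 + 1 + 3)) = 4 + (B*L² + 18) = 4 + (18 + B*L²) = 22 + B*L²)
(O(4, 1) + q(1))² = ((22 + 4*1²) + 1/1)² = ((22 + 4*1) + 1)² = ((22 + 4) + 1)² = (26 + 1)² = 27² = 729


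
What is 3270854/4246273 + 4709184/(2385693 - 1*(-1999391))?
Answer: 8584862603242/4655065947983 ≈ 1.8442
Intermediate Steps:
3270854/4246273 + 4709184/(2385693 - 1*(-1999391)) = 3270854*(1/4246273) + 4709184/(2385693 + 1999391) = 3270854/4246273 + 4709184/4385084 = 3270854/4246273 + 4709184*(1/4385084) = 3270854/4246273 + 1177296/1096271 = 8584862603242/4655065947983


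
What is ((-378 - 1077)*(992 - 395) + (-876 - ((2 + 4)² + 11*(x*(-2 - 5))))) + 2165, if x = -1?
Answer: -867459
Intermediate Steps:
((-378 - 1077)*(992 - 395) + (-876 - ((2 + 4)² + 11*(x*(-2 - 5))))) + 2165 = ((-378 - 1077)*(992 - 395) + (-876 - ((2 + 4)² + 11*(-(-2 - 5))))) + 2165 = (-1455*597 + (-876 - (6² + 11*(-1*(-7))))) + 2165 = (-868635 + (-876 - (36 + 11*7))) + 2165 = (-868635 + (-876 - (36 + 77))) + 2165 = (-868635 + (-876 - 1*113)) + 2165 = (-868635 + (-876 - 113)) + 2165 = (-868635 - 989) + 2165 = -869624 + 2165 = -867459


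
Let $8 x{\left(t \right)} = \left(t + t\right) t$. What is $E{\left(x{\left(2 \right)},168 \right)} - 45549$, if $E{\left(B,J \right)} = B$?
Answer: $-45548$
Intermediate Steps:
$x{\left(t \right)} = \frac{t^{2}}{4}$ ($x{\left(t \right)} = \frac{\left(t + t\right) t}{8} = \frac{2 t t}{8} = \frac{2 t^{2}}{8} = \frac{t^{2}}{4}$)
$E{\left(x{\left(2 \right)},168 \right)} - 45549 = \frac{2^{2}}{4} - 45549 = \frac{1}{4} \cdot 4 - 45549 = 1 - 45549 = -45548$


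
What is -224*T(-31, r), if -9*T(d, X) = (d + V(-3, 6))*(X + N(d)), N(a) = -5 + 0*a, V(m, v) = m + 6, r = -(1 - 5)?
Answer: 6272/9 ≈ 696.89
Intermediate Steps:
r = 4 (r = -1*(-4) = 4)
V(m, v) = 6 + m
N(a) = -5 (N(a) = -5 + 0 = -5)
T(d, X) = -(-5 + X)*(3 + d)/9 (T(d, X) = -(d + (6 - 3))*(X - 5)/9 = -(d + 3)*(-5 + X)/9 = -(3 + d)*(-5 + X)/9 = -(-5 + X)*(3 + d)/9)
-224*T(-31, r) = -224*(5/3 - ⅓*4 + (5/9)*(-31) - ⅑*4*(-31)) = -224*(5/3 - 4/3 - 155/9 + 124/9) = -224*(-28/9) = 6272/9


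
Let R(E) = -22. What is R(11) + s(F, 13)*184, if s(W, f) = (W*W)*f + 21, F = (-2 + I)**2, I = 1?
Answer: 6234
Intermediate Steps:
F = 1 (F = (-2 + 1)**2 = (-1)**2 = 1)
s(W, f) = 21 + f*W**2 (s(W, f) = W**2*f + 21 = f*W**2 + 21 = 21 + f*W**2)
R(11) + s(F, 13)*184 = -22 + (21 + 13*1**2)*184 = -22 + (21 + 13*1)*184 = -22 + (21 + 13)*184 = -22 + 34*184 = -22 + 6256 = 6234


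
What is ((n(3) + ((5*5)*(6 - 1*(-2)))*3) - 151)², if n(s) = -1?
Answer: 200704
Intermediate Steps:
((n(3) + ((5*5)*(6 - 1*(-2)))*3) - 151)² = ((-1 + ((5*5)*(6 - 1*(-2)))*3) - 151)² = ((-1 + (25*(6 + 2))*3) - 151)² = ((-1 + (25*8)*3) - 151)² = ((-1 + 200*3) - 151)² = ((-1 + 600) - 151)² = (599 - 151)² = 448² = 200704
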